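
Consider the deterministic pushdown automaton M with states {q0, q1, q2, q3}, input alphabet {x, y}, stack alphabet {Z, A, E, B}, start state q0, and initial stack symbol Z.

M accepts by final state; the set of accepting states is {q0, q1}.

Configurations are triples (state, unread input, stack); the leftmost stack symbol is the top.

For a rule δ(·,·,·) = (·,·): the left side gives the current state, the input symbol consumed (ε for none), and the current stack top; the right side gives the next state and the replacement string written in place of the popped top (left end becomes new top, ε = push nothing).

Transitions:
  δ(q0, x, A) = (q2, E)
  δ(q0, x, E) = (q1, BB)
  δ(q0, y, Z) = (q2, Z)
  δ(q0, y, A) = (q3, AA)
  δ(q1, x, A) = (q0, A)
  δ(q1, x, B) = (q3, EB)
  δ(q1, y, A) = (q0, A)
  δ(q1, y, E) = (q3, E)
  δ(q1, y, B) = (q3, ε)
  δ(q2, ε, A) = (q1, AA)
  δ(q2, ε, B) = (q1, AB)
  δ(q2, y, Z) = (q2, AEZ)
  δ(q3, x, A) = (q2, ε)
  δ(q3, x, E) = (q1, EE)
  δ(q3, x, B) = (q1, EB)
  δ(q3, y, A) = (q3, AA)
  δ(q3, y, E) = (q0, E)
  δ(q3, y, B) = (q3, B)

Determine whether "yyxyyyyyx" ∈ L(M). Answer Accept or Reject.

(q0, yyxyyyyyx, Z)
  read y, top Z: go to q2, push Z → (q2, yxyyyyyx, Z)
  read y, top Z: go to q2, push AEZ → (q2, xyyyyyx, AEZ)
  ε-move, top A: go to q1, push AA → (q1, xyyyyyx, AAEZ)
  read x, top A: go to q0, push A → (q0, yyyyyx, AAEZ)
  read y, top A: go to q3, push AA → (q3, yyyyx, AAAEZ)
  read y, top A: go to q3, push AA → (q3, yyyx, AAAAEZ)
  read y, top A: go to q3, push AA → (q3, yyx, AAAAAEZ)
  read y, top A: go to q3, push AA → (q3, yx, AAAAAAEZ)
  read y, top A: go to q3, push AA → (q3, x, AAAAAAAEZ)
  read x, top A: go to q2, push ε → (q2, ε, AAAAAAEZ)
  ε-move, top A: go to q1, push AA → (q1, ε, AAAAAAAEZ)
All input consumed; state q1 ∈ F.

Accept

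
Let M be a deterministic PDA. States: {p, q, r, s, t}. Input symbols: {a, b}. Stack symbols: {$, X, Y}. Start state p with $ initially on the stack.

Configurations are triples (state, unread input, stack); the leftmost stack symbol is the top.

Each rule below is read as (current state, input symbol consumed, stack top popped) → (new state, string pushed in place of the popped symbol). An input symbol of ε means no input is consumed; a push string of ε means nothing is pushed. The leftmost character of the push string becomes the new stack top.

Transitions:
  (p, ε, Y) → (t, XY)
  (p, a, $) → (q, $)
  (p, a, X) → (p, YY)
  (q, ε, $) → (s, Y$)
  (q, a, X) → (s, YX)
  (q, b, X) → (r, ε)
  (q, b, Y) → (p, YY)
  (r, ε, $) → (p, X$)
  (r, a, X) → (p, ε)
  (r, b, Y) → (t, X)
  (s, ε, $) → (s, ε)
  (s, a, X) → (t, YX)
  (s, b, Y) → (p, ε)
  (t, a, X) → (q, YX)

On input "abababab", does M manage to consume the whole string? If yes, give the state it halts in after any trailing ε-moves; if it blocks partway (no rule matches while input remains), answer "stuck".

p

(p, abababab, $)
  read a, top $: go to q, push $ → (q, bababab, $)
  ε-move, top $: go to s, push Y$ → (s, bababab, Y$)
  read b, top Y: go to p, push ε → (p, ababab, $)
  read a, top $: go to q, push $ → (q, babab, $)
  ε-move, top $: go to s, push Y$ → (s, babab, Y$)
  read b, top Y: go to p, push ε → (p, abab, $)
  read a, top $: go to q, push $ → (q, bab, $)
  ε-move, top $: go to s, push Y$ → (s, bab, Y$)
  read b, top Y: go to p, push ε → (p, ab, $)
  read a, top $: go to q, push $ → (q, b, $)
  ε-move, top $: go to s, push Y$ → (s, b, Y$)
  read b, top Y: go to p, push ε → (p, ε, $)
All input consumed; M is in state p.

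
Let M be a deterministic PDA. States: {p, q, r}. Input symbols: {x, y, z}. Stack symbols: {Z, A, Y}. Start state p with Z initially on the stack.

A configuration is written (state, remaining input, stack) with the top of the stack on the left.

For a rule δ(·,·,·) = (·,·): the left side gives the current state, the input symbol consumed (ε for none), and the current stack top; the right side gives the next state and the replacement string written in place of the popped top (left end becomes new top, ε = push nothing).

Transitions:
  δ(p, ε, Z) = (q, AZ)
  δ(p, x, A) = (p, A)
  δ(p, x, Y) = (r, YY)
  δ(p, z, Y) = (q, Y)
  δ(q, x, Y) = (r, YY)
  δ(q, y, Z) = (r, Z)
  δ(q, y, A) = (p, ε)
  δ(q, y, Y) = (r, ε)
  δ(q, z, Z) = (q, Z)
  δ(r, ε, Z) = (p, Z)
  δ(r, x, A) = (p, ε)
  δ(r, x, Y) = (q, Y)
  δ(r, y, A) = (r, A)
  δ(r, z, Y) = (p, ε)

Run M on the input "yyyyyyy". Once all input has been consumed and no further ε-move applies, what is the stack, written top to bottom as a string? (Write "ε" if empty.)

AZ

(p, yyyyyyy, Z)
  ε-move, top Z: go to q, push AZ → (q, yyyyyyy, AZ)
  read y, top A: go to p, push ε → (p, yyyyyy, Z)
  ε-move, top Z: go to q, push AZ → (q, yyyyyy, AZ)
  read y, top A: go to p, push ε → (p, yyyyy, Z)
  ε-move, top Z: go to q, push AZ → (q, yyyyy, AZ)
  read y, top A: go to p, push ε → (p, yyyy, Z)
  ε-move, top Z: go to q, push AZ → (q, yyyy, AZ)
  read y, top A: go to p, push ε → (p, yyy, Z)
  ε-move, top Z: go to q, push AZ → (q, yyy, AZ)
  read y, top A: go to p, push ε → (p, yy, Z)
  ε-move, top Z: go to q, push AZ → (q, yy, AZ)
  read y, top A: go to p, push ε → (p, y, Z)
  ε-move, top Z: go to q, push AZ → (q, y, AZ)
  read y, top A: go to p, push ε → (p, ε, Z)
  ε-move, top Z: go to q, push AZ → (q, ε, AZ)
All input consumed in state q with stack AZ.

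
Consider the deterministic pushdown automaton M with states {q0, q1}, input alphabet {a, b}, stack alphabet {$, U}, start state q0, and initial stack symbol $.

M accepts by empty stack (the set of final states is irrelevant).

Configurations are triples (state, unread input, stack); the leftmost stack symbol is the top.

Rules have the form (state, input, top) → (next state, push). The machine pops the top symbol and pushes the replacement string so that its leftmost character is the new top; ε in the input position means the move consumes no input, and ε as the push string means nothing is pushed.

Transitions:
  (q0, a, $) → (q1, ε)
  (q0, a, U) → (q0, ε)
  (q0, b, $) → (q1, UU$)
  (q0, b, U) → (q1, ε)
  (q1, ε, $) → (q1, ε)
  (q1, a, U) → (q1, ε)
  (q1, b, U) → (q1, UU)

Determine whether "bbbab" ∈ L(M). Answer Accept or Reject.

(q0, bbbab, $)
  read b, top $: go to q1, push UU$ → (q1, bbab, UU$)
  read b, top U: go to q1, push UU → (q1, bab, UUU$)
  read b, top U: go to q1, push UU → (q1, ab, UUUU$)
  read a, top U: go to q1, push ε → (q1, b, UUU$)
  read b, top U: go to q1, push UU → (q1, ε, UUUU$)
All input consumed; stack is UUUU$, not empty, and no further ε-move applies.

Reject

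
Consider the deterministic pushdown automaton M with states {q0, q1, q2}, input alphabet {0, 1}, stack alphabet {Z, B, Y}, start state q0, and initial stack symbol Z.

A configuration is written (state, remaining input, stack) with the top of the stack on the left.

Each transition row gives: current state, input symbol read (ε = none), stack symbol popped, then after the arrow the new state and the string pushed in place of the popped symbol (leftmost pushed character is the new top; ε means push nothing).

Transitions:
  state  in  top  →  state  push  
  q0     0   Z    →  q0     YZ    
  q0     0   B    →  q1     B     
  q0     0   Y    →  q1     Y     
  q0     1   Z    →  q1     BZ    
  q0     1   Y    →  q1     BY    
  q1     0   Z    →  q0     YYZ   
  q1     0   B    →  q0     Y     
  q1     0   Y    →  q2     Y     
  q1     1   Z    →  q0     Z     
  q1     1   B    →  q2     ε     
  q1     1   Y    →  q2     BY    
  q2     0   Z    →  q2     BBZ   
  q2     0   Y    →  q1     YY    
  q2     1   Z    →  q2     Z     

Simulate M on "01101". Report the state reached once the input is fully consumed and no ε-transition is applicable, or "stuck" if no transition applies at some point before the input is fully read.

(q0, 01101, Z)
  read 0, top Z: go to q0, push YZ → (q0, 1101, YZ)
  read 1, top Y: go to q1, push BY → (q1, 101, BYZ)
  read 1, top B: go to q2, push ε → (q2, 01, YZ)
  read 0, top Y: go to q1, push YY → (q1, 1, YYZ)
  read 1, top Y: go to q2, push BY → (q2, ε, BYYZ)
All input consumed; M is in state q2.

q2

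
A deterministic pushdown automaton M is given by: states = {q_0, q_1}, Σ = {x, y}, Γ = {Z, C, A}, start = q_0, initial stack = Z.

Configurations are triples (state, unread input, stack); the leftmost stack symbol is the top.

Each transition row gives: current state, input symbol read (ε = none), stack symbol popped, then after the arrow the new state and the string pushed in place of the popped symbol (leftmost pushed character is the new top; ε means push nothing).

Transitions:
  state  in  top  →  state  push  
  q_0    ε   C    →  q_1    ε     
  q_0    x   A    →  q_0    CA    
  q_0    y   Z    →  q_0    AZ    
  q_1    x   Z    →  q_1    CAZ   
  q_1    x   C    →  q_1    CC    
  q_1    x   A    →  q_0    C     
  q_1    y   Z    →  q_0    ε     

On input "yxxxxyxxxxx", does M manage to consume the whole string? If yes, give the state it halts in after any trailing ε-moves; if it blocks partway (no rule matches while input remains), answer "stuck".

(q_0, yxxxxyxxxxx, Z) ⊢ (q_0, xxxxyxxxxx, AZ) ⊢ (q_0, xxxyxxxxx, CAZ) ⊢ (q_1, xxxyxxxxx, AZ) ⊢ (q_0, xxyxxxxx, CZ) ⊢ (q_1, xxyxxxxx, Z) ⊢ (q_1, xyxxxxx, CAZ) ⊢ (q_1, yxxxxx, CCAZ)
No transition for (q_1, y, top C); M blocks with input yxxxxx remaining.

stuck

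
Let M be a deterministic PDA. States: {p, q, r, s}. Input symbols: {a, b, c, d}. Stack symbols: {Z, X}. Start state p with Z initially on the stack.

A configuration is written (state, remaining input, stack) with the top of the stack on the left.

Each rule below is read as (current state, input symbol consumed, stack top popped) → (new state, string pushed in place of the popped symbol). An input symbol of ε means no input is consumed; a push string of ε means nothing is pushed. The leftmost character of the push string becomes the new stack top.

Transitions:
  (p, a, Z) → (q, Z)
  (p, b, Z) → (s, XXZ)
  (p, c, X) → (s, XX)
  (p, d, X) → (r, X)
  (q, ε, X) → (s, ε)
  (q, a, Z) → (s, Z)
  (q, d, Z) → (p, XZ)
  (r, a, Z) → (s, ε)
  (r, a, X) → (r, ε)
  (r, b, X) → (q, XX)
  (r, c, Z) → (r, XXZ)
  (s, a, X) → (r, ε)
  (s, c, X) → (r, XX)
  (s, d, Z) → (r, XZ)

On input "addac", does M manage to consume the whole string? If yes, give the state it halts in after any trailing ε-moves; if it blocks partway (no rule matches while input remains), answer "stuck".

(p, addac, Z)
  read a, top Z: go to q, push Z → (q, ddac, Z)
  read d, top Z: go to p, push XZ → (p, dac, XZ)
  read d, top X: go to r, push X → (r, ac, XZ)
  read a, top X: go to r, push ε → (r, c, Z)
  read c, top Z: go to r, push XXZ → (r, ε, XXZ)
All input consumed; M is in state r.

r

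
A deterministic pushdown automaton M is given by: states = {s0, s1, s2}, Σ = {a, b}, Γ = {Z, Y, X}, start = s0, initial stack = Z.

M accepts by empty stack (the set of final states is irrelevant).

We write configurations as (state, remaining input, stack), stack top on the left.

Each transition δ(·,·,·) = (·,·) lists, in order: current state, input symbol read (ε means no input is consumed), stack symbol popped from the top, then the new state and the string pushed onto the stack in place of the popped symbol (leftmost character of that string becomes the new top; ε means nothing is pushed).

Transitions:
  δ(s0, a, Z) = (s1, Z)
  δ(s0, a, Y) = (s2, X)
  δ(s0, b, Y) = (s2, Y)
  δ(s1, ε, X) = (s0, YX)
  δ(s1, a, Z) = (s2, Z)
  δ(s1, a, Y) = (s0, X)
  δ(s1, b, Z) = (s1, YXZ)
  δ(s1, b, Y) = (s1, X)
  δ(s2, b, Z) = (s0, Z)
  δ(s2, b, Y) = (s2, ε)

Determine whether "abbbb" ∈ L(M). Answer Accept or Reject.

Reject

(s0, abbbb, Z)
  read a, top Z: go to s1, push Z → (s1, bbbb, Z)
  read b, top Z: go to s1, push YXZ → (s1, bbb, YXZ)
  read b, top Y: go to s1, push X → (s1, bb, XXZ)
  ε-move, top X: go to s0, push YX → (s0, bb, YXXZ)
  read b, top Y: go to s2, push Y → (s2, b, YXXZ)
  read b, top Y: go to s2, push ε → (s2, ε, XXZ)
All input consumed; stack is XXZ, not empty, and no further ε-move applies.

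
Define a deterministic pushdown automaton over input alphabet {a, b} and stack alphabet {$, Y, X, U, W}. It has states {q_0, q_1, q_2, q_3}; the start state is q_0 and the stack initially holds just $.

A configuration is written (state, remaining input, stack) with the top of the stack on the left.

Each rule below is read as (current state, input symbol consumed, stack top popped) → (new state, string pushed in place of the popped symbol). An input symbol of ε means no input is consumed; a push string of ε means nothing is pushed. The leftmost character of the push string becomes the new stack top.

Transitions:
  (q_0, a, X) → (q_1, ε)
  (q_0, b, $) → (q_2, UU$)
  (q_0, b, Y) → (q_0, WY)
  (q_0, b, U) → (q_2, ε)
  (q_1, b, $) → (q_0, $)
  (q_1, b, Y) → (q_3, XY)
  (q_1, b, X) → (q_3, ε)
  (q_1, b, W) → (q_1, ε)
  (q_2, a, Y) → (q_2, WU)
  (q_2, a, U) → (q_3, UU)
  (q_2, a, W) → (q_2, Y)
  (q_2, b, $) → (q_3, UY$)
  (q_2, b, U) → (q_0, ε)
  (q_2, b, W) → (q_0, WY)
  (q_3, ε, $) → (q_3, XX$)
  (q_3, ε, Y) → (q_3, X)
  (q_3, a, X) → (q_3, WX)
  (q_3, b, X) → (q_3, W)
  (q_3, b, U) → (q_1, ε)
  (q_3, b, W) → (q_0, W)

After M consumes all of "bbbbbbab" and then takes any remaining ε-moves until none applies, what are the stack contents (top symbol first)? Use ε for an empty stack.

(q_0, bbbbbbab, $) ⊢ (q_2, bbbbbab, UU$) ⊢ (q_0, bbbbab, U$) ⊢ (q_2, bbbab, $) ⊢ (q_3, bbab, UY$) ⊢ (q_1, bab, Y$) ⊢ (q_3, ab, XY$) ⊢ (q_3, b, WXY$) ⊢ (q_0, ε, WXY$)
All input consumed in state q_0 with stack WXY$.

WXY$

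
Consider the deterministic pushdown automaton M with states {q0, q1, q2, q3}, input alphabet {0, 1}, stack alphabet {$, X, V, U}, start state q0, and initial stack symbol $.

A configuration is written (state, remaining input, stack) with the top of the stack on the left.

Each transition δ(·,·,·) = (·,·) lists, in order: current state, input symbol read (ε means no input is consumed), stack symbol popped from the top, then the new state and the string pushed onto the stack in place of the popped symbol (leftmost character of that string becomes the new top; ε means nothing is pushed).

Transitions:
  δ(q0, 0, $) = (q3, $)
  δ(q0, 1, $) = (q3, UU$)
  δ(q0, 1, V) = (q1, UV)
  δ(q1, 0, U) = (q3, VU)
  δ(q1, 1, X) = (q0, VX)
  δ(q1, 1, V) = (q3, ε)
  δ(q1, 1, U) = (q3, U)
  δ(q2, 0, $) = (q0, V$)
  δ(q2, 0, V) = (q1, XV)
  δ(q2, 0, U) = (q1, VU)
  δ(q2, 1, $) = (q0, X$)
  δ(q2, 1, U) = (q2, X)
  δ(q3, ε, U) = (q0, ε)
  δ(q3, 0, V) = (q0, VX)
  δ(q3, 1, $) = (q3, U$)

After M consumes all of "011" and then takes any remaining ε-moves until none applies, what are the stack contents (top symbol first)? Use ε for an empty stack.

(q0, 011, $)
  read 0, top $: go to q3, push $ → (q3, 11, $)
  read 1, top $: go to q3, push U$ → (q3, 1, U$)
  ε-move, top U: go to q0, push ε → (q0, 1, $)
  read 1, top $: go to q3, push UU$ → (q3, ε, UU$)
  ε-move, top U: go to q0, push ε → (q0, ε, U$)
All input consumed in state q0 with stack U$.

U$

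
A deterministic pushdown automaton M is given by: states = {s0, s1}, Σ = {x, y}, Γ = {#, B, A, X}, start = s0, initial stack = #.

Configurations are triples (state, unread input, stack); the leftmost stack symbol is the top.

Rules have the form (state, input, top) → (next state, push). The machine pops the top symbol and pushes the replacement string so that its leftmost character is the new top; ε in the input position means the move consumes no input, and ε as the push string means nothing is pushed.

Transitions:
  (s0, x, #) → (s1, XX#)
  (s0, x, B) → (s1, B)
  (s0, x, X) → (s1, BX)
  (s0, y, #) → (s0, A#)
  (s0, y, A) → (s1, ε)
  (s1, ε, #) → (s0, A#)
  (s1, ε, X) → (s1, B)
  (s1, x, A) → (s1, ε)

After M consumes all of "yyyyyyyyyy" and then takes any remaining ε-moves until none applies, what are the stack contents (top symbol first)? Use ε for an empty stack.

A#

(s0, yyyyyyyyyy, #) ⊢ (s0, yyyyyyyyy, A#) ⊢ (s1, yyyyyyyy, #) ⊢ (s0, yyyyyyyy, A#) ⊢ (s1, yyyyyyy, #) ⊢ (s0, yyyyyyy, A#) ⊢ (s1, yyyyyy, #) ⊢ (s0, yyyyyy, A#) ⊢ (s1, yyyyy, #) ⊢ (s0, yyyyy, A#) ⊢ (s1, yyyy, #) ⊢ (s0, yyyy, A#) ⊢ (s1, yyy, #) ⊢ (s0, yyy, A#) ⊢ (s1, yy, #) ⊢ (s0, yy, A#) ⊢ (s1, y, #) ⊢ (s0, y, A#) ⊢ (s1, ε, #) ⊢ (s0, ε, A#)
All input consumed in state s0 with stack A#.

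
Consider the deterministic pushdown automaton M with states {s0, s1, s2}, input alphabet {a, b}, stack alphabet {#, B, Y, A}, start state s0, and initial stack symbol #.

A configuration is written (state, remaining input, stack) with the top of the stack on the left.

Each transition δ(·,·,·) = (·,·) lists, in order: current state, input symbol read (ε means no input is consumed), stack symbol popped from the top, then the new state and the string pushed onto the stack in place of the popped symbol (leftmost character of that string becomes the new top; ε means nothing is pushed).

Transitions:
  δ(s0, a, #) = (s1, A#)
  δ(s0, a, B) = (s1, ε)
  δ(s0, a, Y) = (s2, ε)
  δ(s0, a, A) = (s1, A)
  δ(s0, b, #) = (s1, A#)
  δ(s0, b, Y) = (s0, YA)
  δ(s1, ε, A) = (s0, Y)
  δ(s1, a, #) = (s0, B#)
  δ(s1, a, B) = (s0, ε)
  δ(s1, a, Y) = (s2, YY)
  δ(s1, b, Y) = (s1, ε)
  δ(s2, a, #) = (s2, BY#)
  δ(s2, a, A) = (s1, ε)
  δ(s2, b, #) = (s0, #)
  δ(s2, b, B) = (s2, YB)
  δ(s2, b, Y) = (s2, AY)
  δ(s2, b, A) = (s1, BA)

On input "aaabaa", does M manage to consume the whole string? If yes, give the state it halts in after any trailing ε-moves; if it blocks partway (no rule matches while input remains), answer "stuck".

(s0, aaabaa, #)
  read a, top #: go to s1, push A# → (s1, aabaa, A#)
  ε-move, top A: go to s0, push Y → (s0, aabaa, Y#)
  read a, top Y: go to s2, push ε → (s2, abaa, #)
  read a, top #: go to s2, push BY# → (s2, baa, BY#)
  read b, top B: go to s2, push YB → (s2, aa, YBY#)
No transition for (s2, a, top Y); M blocks with input aa remaining.

stuck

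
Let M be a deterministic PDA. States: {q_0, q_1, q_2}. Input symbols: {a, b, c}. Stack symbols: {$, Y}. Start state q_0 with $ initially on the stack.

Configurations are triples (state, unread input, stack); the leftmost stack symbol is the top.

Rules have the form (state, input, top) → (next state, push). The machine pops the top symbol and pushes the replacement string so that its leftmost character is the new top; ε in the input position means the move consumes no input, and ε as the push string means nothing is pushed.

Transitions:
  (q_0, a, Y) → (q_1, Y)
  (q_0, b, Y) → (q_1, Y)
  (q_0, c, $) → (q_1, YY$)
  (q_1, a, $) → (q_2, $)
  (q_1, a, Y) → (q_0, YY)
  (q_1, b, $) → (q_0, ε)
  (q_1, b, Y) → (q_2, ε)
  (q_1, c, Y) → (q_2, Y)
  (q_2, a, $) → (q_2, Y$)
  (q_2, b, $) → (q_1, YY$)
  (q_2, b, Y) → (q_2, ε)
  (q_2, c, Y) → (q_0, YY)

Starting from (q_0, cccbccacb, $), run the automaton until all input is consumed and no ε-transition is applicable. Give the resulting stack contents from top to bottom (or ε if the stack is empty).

(q_0, cccbccacb, $)
  read c, top $: go to q_1, push YY$ → (q_1, ccbccacb, YY$)
  read c, top Y: go to q_2, push Y → (q_2, cbccacb, YY$)
  read c, top Y: go to q_0, push YY → (q_0, bccacb, YYY$)
  read b, top Y: go to q_1, push Y → (q_1, ccacb, YYY$)
  read c, top Y: go to q_2, push Y → (q_2, cacb, YYY$)
  read c, top Y: go to q_0, push YY → (q_0, acb, YYYY$)
  read a, top Y: go to q_1, push Y → (q_1, cb, YYYY$)
  read c, top Y: go to q_2, push Y → (q_2, b, YYYY$)
  read b, top Y: go to q_2, push ε → (q_2, ε, YYY$)
All input consumed in state q_2 with stack YYY$.

YYY$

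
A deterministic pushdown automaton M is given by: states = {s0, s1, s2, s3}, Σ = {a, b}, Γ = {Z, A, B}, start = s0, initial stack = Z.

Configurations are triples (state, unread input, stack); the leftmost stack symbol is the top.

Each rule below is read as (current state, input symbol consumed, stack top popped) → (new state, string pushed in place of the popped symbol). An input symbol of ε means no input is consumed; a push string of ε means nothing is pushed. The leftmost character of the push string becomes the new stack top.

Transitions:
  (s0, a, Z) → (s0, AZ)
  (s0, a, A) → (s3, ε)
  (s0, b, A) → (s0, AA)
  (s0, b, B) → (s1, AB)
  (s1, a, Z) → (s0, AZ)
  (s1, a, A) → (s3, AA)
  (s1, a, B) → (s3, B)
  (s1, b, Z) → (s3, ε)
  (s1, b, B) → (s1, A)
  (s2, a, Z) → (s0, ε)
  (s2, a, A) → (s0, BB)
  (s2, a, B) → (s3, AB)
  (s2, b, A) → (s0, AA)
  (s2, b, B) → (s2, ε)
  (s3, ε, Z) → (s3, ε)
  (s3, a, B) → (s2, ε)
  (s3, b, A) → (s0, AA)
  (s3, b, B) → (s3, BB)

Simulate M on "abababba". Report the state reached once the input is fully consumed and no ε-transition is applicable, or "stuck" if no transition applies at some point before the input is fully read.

(s0, abababba, Z)
  read a, top Z: go to s0, push AZ → (s0, bababba, AZ)
  read b, top A: go to s0, push AA → (s0, ababba, AAZ)
  read a, top A: go to s3, push ε → (s3, babba, AZ)
  read b, top A: go to s0, push AA → (s0, abba, AAZ)
  read a, top A: go to s3, push ε → (s3, bba, AZ)
  read b, top A: go to s0, push AA → (s0, ba, AAZ)
  read b, top A: go to s0, push AA → (s0, a, AAAZ)
  read a, top A: go to s3, push ε → (s3, ε, AAZ)
All input consumed; M is in state s3.

s3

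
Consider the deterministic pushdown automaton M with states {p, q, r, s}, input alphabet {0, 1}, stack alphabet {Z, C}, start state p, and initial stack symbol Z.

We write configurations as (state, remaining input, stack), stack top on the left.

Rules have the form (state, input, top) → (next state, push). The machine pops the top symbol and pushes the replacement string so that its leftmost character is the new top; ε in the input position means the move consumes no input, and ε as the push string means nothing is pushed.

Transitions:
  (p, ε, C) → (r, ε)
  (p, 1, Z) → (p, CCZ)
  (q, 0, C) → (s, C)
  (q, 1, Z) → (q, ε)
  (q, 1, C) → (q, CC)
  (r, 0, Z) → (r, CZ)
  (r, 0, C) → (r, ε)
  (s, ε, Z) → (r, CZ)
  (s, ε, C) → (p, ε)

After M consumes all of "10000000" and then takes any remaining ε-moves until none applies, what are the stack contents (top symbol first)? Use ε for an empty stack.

Z

(p, 10000000, Z)
  read 1, top Z: go to p, push CCZ → (p, 0000000, CCZ)
  ε-move, top C: go to r, push ε → (r, 0000000, CZ)
  read 0, top C: go to r, push ε → (r, 000000, Z)
  read 0, top Z: go to r, push CZ → (r, 00000, CZ)
  read 0, top C: go to r, push ε → (r, 0000, Z)
  read 0, top Z: go to r, push CZ → (r, 000, CZ)
  read 0, top C: go to r, push ε → (r, 00, Z)
  read 0, top Z: go to r, push CZ → (r, 0, CZ)
  read 0, top C: go to r, push ε → (r, ε, Z)
All input consumed in state r with stack Z.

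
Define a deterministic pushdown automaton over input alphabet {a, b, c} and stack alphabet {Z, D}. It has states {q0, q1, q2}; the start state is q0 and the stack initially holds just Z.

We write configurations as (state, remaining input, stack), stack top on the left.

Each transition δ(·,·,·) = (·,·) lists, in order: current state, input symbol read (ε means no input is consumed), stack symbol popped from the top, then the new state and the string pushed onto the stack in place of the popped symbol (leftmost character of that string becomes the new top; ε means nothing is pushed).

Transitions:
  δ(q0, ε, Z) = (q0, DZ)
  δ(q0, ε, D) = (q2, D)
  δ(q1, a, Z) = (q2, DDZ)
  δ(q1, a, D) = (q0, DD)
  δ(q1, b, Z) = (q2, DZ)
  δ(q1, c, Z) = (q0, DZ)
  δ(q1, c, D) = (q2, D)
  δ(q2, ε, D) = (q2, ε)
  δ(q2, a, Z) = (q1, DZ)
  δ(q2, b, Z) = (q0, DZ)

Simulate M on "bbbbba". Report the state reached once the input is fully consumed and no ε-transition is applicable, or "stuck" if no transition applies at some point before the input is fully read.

q1

(q0, bbbbba, Z) ⊢ (q0, bbbbba, DZ) ⊢ (q2, bbbbba, DZ) ⊢ (q2, bbbbba, Z) ⊢ (q0, bbbba, DZ) ⊢ (q2, bbbba, DZ) ⊢ (q2, bbbba, Z) ⊢ (q0, bbba, DZ) ⊢ (q2, bbba, DZ) ⊢ (q2, bbba, Z) ⊢ (q0, bba, DZ) ⊢ (q2, bba, DZ) ⊢ (q2, bba, Z) ⊢ (q0, ba, DZ) ⊢ (q2, ba, DZ) ⊢ (q2, ba, Z) ⊢ (q0, a, DZ) ⊢ (q2, a, DZ) ⊢ (q2, a, Z) ⊢ (q1, ε, DZ)
All input consumed; M is in state q1.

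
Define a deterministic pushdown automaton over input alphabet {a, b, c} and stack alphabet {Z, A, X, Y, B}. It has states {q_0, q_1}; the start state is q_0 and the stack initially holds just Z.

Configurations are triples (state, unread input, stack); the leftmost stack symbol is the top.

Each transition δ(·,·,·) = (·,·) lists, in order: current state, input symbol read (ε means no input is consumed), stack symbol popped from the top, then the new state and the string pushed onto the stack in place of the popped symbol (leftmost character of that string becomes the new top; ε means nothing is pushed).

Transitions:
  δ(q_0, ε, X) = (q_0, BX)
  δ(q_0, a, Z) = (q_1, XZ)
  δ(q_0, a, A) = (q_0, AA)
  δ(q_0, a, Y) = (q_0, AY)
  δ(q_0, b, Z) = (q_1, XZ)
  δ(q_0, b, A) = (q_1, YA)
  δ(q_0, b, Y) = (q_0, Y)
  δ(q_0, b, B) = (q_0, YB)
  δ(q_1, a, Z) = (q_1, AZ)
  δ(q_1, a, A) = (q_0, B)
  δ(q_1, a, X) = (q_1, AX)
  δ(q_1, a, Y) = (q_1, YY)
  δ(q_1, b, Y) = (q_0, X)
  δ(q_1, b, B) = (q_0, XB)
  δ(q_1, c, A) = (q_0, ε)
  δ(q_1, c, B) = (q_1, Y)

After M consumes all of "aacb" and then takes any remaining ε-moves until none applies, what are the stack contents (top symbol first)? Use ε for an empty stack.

(q_0, aacb, Z) ⊢ (q_1, acb, XZ) ⊢ (q_1, cb, AXZ) ⊢ (q_0, b, XZ) ⊢ (q_0, b, BXZ) ⊢ (q_0, ε, YBXZ)
All input consumed in state q_0 with stack YBXZ.

YBXZ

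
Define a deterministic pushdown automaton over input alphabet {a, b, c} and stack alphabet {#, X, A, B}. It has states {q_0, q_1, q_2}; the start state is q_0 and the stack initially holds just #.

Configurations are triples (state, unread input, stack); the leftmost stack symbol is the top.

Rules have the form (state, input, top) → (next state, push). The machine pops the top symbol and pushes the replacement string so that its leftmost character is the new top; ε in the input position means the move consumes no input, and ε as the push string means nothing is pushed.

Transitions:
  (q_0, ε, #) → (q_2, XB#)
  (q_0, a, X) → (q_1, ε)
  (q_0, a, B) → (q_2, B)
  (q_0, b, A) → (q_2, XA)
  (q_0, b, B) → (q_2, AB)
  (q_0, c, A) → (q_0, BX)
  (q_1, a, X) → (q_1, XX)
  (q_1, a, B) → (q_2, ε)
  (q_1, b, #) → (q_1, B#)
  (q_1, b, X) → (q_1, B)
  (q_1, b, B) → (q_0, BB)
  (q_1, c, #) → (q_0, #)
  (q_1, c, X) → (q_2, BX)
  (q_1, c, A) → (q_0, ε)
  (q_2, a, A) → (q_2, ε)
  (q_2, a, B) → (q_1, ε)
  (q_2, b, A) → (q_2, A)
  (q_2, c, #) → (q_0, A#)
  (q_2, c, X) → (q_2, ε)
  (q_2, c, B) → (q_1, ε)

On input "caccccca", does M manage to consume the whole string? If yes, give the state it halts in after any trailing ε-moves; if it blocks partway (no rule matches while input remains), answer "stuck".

q_1

(q_0, caccccca, #)
  ε-move, top #: go to q_2, push XB# → (q_2, caccccca, XB#)
  read c, top X: go to q_2, push ε → (q_2, accccca, B#)
  read a, top B: go to q_1, push ε → (q_1, ccccca, #)
  read c, top #: go to q_0, push # → (q_0, cccca, #)
  ε-move, top #: go to q_2, push XB# → (q_2, cccca, XB#)
  read c, top X: go to q_2, push ε → (q_2, ccca, B#)
  read c, top B: go to q_1, push ε → (q_1, cca, #)
  read c, top #: go to q_0, push # → (q_0, ca, #)
  ε-move, top #: go to q_2, push XB# → (q_2, ca, XB#)
  read c, top X: go to q_2, push ε → (q_2, a, B#)
  read a, top B: go to q_1, push ε → (q_1, ε, #)
All input consumed; M is in state q_1.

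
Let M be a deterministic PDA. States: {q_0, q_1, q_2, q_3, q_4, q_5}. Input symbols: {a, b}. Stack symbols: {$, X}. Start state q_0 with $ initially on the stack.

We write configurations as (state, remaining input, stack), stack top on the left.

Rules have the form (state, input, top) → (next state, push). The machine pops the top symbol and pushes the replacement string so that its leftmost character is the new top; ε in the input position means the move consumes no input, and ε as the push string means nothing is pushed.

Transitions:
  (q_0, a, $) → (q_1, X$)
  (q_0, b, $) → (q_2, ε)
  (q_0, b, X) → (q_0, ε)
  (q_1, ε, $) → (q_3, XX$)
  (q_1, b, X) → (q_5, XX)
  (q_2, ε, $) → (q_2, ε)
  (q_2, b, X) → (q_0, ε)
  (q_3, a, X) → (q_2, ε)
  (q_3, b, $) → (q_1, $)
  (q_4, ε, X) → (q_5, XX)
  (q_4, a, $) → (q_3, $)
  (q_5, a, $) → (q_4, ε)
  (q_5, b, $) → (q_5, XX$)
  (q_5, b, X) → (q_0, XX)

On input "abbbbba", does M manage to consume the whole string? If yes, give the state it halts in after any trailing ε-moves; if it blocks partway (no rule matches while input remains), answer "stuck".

(q_0, abbbbba, $)
  read a, top $: go to q_1, push X$ → (q_1, bbbbba, X$)
  read b, top X: go to q_5, push XX → (q_5, bbbba, XX$)
  read b, top X: go to q_0, push XX → (q_0, bbba, XXX$)
  read b, top X: go to q_0, push ε → (q_0, bba, XX$)
  read b, top X: go to q_0, push ε → (q_0, ba, X$)
  read b, top X: go to q_0, push ε → (q_0, a, $)
  read a, top $: go to q_1, push X$ → (q_1, ε, X$)
All input consumed; M is in state q_1.

q_1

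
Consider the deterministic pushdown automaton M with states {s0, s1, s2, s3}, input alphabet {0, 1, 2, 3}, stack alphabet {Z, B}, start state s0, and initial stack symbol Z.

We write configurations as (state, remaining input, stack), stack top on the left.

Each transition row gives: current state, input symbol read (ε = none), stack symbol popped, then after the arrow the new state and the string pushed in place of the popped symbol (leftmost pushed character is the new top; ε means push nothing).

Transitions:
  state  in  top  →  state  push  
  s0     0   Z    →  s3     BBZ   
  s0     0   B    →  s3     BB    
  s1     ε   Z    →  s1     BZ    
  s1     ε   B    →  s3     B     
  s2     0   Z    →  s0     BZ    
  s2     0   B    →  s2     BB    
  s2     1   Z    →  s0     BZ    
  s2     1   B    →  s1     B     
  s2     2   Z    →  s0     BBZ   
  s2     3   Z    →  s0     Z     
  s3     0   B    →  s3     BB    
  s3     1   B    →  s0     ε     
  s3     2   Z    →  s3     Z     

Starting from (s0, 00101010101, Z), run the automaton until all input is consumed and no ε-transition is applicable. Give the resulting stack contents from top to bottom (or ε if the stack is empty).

(s0, 00101010101, Z)
  read 0, top Z: go to s3, push BBZ → (s3, 0101010101, BBZ)
  read 0, top B: go to s3, push BB → (s3, 101010101, BBBZ)
  read 1, top B: go to s0, push ε → (s0, 01010101, BBZ)
  read 0, top B: go to s3, push BB → (s3, 1010101, BBBZ)
  read 1, top B: go to s0, push ε → (s0, 010101, BBZ)
  read 0, top B: go to s3, push BB → (s3, 10101, BBBZ)
  read 1, top B: go to s0, push ε → (s0, 0101, BBZ)
  read 0, top B: go to s3, push BB → (s3, 101, BBBZ)
  read 1, top B: go to s0, push ε → (s0, 01, BBZ)
  read 0, top B: go to s3, push BB → (s3, 1, BBBZ)
  read 1, top B: go to s0, push ε → (s0, ε, BBZ)
All input consumed in state s0 with stack BBZ.

BBZ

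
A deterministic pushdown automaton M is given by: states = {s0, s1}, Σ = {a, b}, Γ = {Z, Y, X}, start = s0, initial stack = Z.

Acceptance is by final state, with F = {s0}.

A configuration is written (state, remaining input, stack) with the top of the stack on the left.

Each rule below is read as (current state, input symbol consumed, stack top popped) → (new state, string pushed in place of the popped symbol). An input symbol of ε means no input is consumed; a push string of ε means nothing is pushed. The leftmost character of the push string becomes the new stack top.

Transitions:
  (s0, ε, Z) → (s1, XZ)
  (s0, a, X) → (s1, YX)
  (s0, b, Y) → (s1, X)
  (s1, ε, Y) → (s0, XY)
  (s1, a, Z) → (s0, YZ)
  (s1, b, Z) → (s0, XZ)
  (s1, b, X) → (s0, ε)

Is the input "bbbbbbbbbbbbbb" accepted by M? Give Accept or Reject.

Accept

(s0, bbbbbbbbbbbbbb, Z) ⊢ (s1, bbbbbbbbbbbbbb, XZ) ⊢ (s0, bbbbbbbbbbbbb, Z) ⊢ (s1, bbbbbbbbbbbbb, XZ) ⊢ (s0, bbbbbbbbbbbb, Z) ⊢ (s1, bbbbbbbbbbbb, XZ) ⊢ (s0, bbbbbbbbbbb, Z) ⊢ (s1, bbbbbbbbbbb, XZ) ⊢ (s0, bbbbbbbbbb, Z) ⊢ (s1, bbbbbbbbbb, XZ) ⊢ (s0, bbbbbbbbb, Z) ⊢ (s1, bbbbbbbbb, XZ) ⊢ (s0, bbbbbbbb, Z) ⊢ (s1, bbbbbbbb, XZ) ⊢ (s0, bbbbbbb, Z) ⊢ (s1, bbbbbbb, XZ) ⊢ (s0, bbbbbb, Z) ⊢ (s1, bbbbbb, XZ) ⊢ (s0, bbbbb, Z) ⊢ (s1, bbbbb, XZ) ⊢ (s0, bbbb, Z) ⊢ (s1, bbbb, XZ) ⊢ (s0, bbb, Z) ⊢ (s1, bbb, XZ) ⊢ (s0, bb, Z) ⊢ (s1, bb, XZ) ⊢ (s0, b, Z) ⊢ (s1, b, XZ) ⊢ (s0, ε, Z)
All input consumed; state s0 ∈ F.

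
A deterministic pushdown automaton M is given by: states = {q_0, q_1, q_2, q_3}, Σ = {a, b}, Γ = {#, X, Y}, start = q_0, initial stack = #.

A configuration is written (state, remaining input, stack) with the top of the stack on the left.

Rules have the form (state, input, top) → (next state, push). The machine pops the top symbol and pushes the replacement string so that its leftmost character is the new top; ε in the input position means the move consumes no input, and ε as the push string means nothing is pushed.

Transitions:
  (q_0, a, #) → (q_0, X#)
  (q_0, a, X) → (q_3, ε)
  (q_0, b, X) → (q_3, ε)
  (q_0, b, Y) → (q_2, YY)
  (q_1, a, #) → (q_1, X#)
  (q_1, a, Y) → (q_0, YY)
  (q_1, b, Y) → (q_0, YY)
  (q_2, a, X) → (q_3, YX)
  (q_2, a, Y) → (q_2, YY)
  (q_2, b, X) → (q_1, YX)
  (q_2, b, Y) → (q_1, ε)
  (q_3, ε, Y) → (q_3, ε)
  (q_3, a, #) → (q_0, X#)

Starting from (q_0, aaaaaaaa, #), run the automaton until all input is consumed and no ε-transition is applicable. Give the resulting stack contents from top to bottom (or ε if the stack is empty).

#

(q_0, aaaaaaaa, #)
  read a, top #: go to q_0, push X# → (q_0, aaaaaaa, X#)
  read a, top X: go to q_3, push ε → (q_3, aaaaaa, #)
  read a, top #: go to q_0, push X# → (q_0, aaaaa, X#)
  read a, top X: go to q_3, push ε → (q_3, aaaa, #)
  read a, top #: go to q_0, push X# → (q_0, aaa, X#)
  read a, top X: go to q_3, push ε → (q_3, aa, #)
  read a, top #: go to q_0, push X# → (q_0, a, X#)
  read a, top X: go to q_3, push ε → (q_3, ε, #)
All input consumed in state q_3 with stack #.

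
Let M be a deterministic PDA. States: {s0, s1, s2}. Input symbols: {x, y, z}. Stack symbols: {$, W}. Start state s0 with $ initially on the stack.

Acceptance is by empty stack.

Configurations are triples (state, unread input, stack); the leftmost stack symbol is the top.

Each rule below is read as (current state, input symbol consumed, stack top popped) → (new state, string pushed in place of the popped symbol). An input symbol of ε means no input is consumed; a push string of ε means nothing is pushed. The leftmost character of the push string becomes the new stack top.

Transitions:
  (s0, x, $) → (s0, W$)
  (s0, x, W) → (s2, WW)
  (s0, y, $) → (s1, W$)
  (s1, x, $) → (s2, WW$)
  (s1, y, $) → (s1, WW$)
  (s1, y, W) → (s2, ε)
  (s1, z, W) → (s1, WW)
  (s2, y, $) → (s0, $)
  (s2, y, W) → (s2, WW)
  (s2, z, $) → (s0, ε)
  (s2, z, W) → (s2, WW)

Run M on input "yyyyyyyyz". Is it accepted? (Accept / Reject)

Accept

(s0, yyyyyyyyz, $)
  read y, top $: go to s1, push W$ → (s1, yyyyyyyz, W$)
  read y, top W: go to s2, push ε → (s2, yyyyyyz, $)
  read y, top $: go to s0, push $ → (s0, yyyyyz, $)
  read y, top $: go to s1, push W$ → (s1, yyyyz, W$)
  read y, top W: go to s2, push ε → (s2, yyyz, $)
  read y, top $: go to s0, push $ → (s0, yyz, $)
  read y, top $: go to s1, push W$ → (s1, yz, W$)
  read y, top W: go to s2, push ε → (s2, z, $)
  read z, top $: go to s0, push ε → (s0, ε, ε)
All input consumed and the stack is empty.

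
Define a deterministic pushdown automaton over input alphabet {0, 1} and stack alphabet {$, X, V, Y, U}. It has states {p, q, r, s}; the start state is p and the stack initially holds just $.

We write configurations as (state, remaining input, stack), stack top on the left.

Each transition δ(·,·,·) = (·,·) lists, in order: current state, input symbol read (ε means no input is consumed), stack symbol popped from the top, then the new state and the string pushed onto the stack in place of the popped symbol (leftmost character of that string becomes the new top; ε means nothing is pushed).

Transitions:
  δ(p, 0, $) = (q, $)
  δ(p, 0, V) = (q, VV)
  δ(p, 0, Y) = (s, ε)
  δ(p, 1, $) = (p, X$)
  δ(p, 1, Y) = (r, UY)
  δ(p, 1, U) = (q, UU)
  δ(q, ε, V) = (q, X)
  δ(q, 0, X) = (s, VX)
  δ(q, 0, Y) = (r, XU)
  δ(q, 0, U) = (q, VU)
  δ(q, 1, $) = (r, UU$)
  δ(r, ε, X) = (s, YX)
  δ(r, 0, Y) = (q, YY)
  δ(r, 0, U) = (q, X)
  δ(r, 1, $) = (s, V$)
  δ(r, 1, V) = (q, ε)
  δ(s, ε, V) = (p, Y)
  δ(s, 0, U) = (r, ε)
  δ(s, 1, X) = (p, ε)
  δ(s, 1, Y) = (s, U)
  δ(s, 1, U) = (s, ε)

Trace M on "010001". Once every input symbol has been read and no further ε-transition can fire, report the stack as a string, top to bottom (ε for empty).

U$

(p, 010001, $)
  read 0, top $: go to q, push $ → (q, 10001, $)
  read 1, top $: go to r, push UU$ → (r, 0001, UU$)
  read 0, top U: go to q, push X → (q, 001, XU$)
  read 0, top X: go to s, push VX → (s, 01, VXU$)
  ε-move, top V: go to p, push Y → (p, 01, YXU$)
  read 0, top Y: go to s, push ε → (s, 1, XU$)
  read 1, top X: go to p, push ε → (p, ε, U$)
All input consumed in state p with stack U$.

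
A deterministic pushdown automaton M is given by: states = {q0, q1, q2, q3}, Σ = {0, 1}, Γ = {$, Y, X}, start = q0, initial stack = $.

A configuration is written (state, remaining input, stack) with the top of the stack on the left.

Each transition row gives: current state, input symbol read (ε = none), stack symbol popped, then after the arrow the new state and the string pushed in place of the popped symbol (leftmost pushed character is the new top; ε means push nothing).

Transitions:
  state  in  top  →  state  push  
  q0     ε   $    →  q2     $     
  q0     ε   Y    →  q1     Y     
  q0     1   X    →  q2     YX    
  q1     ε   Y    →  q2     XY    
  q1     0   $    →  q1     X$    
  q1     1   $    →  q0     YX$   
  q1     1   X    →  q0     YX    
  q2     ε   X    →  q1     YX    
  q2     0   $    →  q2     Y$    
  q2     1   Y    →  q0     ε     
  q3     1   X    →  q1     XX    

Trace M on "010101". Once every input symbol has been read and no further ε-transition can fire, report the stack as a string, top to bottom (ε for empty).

$

(q0, 010101, $)
  ε-move, top $: go to q2, push $ → (q2, 010101, $)
  read 0, top $: go to q2, push Y$ → (q2, 10101, Y$)
  read 1, top Y: go to q0, push ε → (q0, 0101, $)
  ε-move, top $: go to q2, push $ → (q2, 0101, $)
  read 0, top $: go to q2, push Y$ → (q2, 101, Y$)
  read 1, top Y: go to q0, push ε → (q0, 01, $)
  ε-move, top $: go to q2, push $ → (q2, 01, $)
  read 0, top $: go to q2, push Y$ → (q2, 1, Y$)
  read 1, top Y: go to q0, push ε → (q0, ε, $)
  ε-move, top $: go to q2, push $ → (q2, ε, $)
All input consumed in state q2 with stack $.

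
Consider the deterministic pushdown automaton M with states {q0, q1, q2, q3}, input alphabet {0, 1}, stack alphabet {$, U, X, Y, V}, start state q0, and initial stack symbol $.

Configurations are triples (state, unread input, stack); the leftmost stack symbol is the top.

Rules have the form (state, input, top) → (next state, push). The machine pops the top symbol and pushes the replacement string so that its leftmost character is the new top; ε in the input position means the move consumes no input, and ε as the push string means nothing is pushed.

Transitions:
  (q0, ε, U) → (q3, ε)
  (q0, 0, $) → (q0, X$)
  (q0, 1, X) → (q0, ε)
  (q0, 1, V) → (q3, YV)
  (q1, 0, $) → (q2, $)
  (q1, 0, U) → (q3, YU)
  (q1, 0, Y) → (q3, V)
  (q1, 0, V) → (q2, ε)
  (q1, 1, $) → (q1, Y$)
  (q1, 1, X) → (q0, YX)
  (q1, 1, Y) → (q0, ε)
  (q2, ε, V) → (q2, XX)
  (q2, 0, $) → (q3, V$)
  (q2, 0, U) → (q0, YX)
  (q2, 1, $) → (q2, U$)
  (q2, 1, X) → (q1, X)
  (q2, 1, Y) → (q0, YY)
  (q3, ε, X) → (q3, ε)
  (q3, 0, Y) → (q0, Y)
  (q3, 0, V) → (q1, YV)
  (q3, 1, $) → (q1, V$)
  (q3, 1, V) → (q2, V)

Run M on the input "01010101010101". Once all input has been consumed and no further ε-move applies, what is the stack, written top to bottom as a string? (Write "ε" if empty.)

$

(q0, 01010101010101, $)
  read 0, top $: go to q0, push X$ → (q0, 1010101010101, X$)
  read 1, top X: go to q0, push ε → (q0, 010101010101, $)
  read 0, top $: go to q0, push X$ → (q0, 10101010101, X$)
  read 1, top X: go to q0, push ε → (q0, 0101010101, $)
  read 0, top $: go to q0, push X$ → (q0, 101010101, X$)
  read 1, top X: go to q0, push ε → (q0, 01010101, $)
  read 0, top $: go to q0, push X$ → (q0, 1010101, X$)
  read 1, top X: go to q0, push ε → (q0, 010101, $)
  read 0, top $: go to q0, push X$ → (q0, 10101, X$)
  read 1, top X: go to q0, push ε → (q0, 0101, $)
  read 0, top $: go to q0, push X$ → (q0, 101, X$)
  read 1, top X: go to q0, push ε → (q0, 01, $)
  read 0, top $: go to q0, push X$ → (q0, 1, X$)
  read 1, top X: go to q0, push ε → (q0, ε, $)
All input consumed in state q0 with stack $.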